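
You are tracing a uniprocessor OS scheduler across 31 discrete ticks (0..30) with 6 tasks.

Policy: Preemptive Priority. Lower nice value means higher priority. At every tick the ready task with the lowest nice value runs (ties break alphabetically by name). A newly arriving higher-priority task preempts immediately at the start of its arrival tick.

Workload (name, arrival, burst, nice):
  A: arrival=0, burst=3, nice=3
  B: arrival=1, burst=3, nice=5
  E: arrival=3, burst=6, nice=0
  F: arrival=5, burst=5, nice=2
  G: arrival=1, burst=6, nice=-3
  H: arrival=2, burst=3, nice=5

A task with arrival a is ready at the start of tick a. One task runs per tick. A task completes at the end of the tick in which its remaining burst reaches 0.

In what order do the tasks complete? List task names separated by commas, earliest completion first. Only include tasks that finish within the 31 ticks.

t=0: ready={A} → run A
t=1: ready={A,B,G} → run G
t=2: ready={A,B,G,H} → run G
t=3: ready={A,B,E,G,H} → run G
t=4: ready={A,B,E,G,H} → run G
t=5: ready={A,B,E,F,G,H} → run G
t=6: ready={A,B,E,F,G,H} → run G
t=7: ready={A,B,E,F,H} → run E
t=8: ready={A,B,E,F,H} → run E
t=9: ready={A,B,E,F,H} → run E
t=10: ready={A,B,E,F,H} → run E
t=11: ready={A,B,E,F,H} → run E
t=12: ready={A,B,E,F,H} → run E
t=13: ready={A,B,F,H} → run F
t=14: ready={A,B,F,H} → run F
t=15: ready={A,B,F,H} → run F
t=16: ready={A,B,F,H} → run F
t=17: ready={A,B,F,H} → run F
t=18: ready={A,B,H} → run A
t=19: ready={A,B,H} → run A
t=20: ready={B,H} → run B
t=21: ready={B,H} → run B
t=22: ready={B,H} → run B
t=23: ready={H} → run H
t=24: ready={H} → run H
t=25: ready={H} → run H
t=26: (idle)
t=27: (idle)
t=28: (idle)
t=29: (idle)
t=30: (idle)

completion order = G, E, F, A, B, H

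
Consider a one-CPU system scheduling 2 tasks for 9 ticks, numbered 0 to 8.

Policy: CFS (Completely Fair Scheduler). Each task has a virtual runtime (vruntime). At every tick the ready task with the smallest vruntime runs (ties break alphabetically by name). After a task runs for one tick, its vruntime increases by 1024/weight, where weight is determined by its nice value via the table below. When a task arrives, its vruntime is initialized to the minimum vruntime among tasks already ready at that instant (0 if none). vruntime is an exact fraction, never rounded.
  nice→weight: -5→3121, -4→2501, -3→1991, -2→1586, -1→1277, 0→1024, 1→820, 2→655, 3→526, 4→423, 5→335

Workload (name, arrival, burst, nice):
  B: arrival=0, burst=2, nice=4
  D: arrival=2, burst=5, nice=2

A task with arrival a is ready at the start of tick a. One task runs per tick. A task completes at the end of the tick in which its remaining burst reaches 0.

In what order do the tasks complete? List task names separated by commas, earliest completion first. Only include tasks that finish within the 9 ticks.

t=0: vr[B=0] → run B
t=1: vr[B=1024/423] → run B
t=2: vr[D=0] → run D
t=3: vr[D=1024/655] → run D
t=4: vr[D=2048/655] → run D
t=5: vr[D=3072/655] → run D
t=6: vr[D=4096/655] → run D
t=7: (idle)
t=8: (idle)

completion order = B, D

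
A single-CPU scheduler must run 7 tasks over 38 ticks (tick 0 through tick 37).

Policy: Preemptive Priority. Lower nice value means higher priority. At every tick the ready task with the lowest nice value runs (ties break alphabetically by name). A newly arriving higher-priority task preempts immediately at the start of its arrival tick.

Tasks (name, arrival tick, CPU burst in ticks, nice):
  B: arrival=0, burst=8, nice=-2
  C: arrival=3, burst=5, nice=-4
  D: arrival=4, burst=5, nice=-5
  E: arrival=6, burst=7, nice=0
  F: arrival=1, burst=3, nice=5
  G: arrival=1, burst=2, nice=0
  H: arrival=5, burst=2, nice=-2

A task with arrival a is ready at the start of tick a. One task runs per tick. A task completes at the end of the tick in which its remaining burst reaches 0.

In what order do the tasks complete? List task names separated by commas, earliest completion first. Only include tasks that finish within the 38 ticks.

completion order = D, C, B, H, E, G, F

t=0: ready={B} → run B
t=1: ready={B,F,G} → run B
t=2: ready={B,F,G} → run B
t=3: ready={B,C,F,G} → run C
t=4: ready={B,C,D,F,G} → run D
t=5: ready={B,C,D,F,G,H} → run D
t=6: ready={B,C,D,E,F,G,H} → run D
t=7: ready={B,C,D,E,F,G,H} → run D
t=8: ready={B,C,D,E,F,G,H} → run D
t=9: ready={B,C,E,F,G,H} → run C
t=10: ready={B,C,E,F,G,H} → run C
t=11: ready={B,C,E,F,G,H} → run C
t=12: ready={B,C,E,F,G,H} → run C
t=13: ready={B,E,F,G,H} → run B
t=14: ready={B,E,F,G,H} → run B
t=15: ready={B,E,F,G,H} → run B
t=16: ready={B,E,F,G,H} → run B
t=17: ready={B,E,F,G,H} → run B
t=18: ready={E,F,G,H} → run H
t=19: ready={E,F,G,H} → run H
t=20: ready={E,F,G} → run E
t=21: ready={E,F,G} → run E
t=22: ready={E,F,G} → run E
t=23: ready={E,F,G} → run E
t=24: ready={E,F,G} → run E
t=25: ready={E,F,G} → run E
t=26: ready={E,F,G} → run E
t=27: ready={F,G} → run G
t=28: ready={F,G} → run G
t=29: ready={F} → run F
t=30: ready={F} → run F
t=31: ready={F} → run F
t=32: (idle)
t=33: (idle)
t=34: (idle)
t=35: (idle)
t=36: (idle)
t=37: (idle)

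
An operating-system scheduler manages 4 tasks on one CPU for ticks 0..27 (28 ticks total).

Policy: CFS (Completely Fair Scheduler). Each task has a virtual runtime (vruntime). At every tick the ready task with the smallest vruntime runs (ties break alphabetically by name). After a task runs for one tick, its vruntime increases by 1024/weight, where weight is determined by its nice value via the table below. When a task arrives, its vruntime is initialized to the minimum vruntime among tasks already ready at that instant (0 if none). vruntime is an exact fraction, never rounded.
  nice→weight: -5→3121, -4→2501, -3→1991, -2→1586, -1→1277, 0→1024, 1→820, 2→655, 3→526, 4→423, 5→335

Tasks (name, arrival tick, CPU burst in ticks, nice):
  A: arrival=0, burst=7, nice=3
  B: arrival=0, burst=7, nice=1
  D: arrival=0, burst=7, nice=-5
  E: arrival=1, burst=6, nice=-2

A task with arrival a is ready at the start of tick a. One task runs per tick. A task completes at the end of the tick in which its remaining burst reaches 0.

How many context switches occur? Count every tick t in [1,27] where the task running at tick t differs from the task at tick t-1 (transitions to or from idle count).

t=0: vr[A=0 B=0 D=0] → run A
t=1: vr[A=512/263 B=0 D=0 E=0] → run B
t=2: vr[A=512/263 B=256/205 D=0 E=0] → run D
t=3: vr[A=512/263 B=256/205 D=1024/3121 E=0] → run E
t=4: vr[A=512/263 B=256/205 D=1024/3121 E=512/793] → run D
t=5: vr[A=512/263 B=256/205 D=2048/3121 E=512/793] → run E
t=6: vr[A=512/263 B=256/205 D=2048/3121 E=1024/793] → run D
t=7: vr[A=512/263 B=256/205 D=3072/3121 E=1024/793] → run D
t=8: vr[A=512/263 B=256/205 D=4096/3121 E=1024/793] → run B
t=9: vr[A=512/263 B=512/205 D=4096/3121 E=1024/793] → run E
t=10: vr[A=512/263 B=512/205 D=4096/3121 E=1536/793] → run D
t=11: vr[A=512/263 B=512/205 D=5120/3121 E=1536/793] → run D
t=12: vr[A=512/263 B=512/205 D=6144/3121 E=1536/793] → run E
t=13: vr[A=512/263 B=512/205 D=6144/3121 E=2048/793] → run A
t=14: vr[A=1024/263 B=512/205 D=6144/3121 E=2048/793] → run D
t=15: vr[A=1024/263 B=512/205 E=2048/793] → run B
t=16: vr[A=1024/263 B=768/205 E=2048/793] → run E
t=17: vr[A=1024/263 B=768/205 E=2560/793] → run E
t=18: vr[A=1024/263 B=768/205] → run B
t=19: vr[A=1024/263 B=1024/205] → run A
t=20: vr[A=1536/263 B=1024/205] → run B
t=21: vr[A=1536/263 B=256/41] → run A
t=22: vr[A=2048/263 B=256/41] → run B
t=23: vr[A=2048/263 B=1536/205] → run B
t=24: vr[A=2048/263] → run A
t=25: vr[A=2560/263] → run A
t=26: vr[A=3072/263] → run A
t=27: (idle)

context switches = 21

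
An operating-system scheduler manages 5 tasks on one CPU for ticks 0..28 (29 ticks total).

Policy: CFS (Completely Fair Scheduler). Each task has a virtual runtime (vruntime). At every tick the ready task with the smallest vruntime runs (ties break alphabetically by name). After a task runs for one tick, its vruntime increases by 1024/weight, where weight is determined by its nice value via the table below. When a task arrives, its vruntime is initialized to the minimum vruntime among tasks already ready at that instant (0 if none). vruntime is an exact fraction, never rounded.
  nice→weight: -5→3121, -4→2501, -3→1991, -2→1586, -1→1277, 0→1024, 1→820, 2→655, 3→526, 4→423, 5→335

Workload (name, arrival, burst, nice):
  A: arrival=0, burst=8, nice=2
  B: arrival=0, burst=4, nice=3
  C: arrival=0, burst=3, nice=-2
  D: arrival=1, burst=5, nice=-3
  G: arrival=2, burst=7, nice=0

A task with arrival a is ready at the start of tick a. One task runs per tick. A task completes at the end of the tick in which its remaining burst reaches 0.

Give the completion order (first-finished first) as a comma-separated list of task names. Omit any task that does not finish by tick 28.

t=0: vr[A=0 B=0 C=0] → run A
t=1: vr[A=1024/655 B=0 C=0 D=0] → run B
t=2: vr[A=1024/655 B=512/263 C=0 D=0 G=0] → run C
t=3: vr[A=1024/655 B=512/263 C=512/793 D=0 G=0] → run D
t=4: vr[A=1024/655 B=512/263 C=512/793 D=1024/1991 G=0] → run G
t=5: vr[A=1024/655 B=512/263 C=512/793 D=1024/1991 G=1] → run D
t=6: vr[A=1024/655 B=512/263 C=512/793 D=2048/1991 G=1] → run C
t=7: vr[A=1024/655 B=512/263 C=1024/793 D=2048/1991 G=1] → run G
t=8: vr[A=1024/655 B=512/263 C=1024/793 D=2048/1991 G=2] → run D
t=9: vr[A=1024/655 B=512/263 C=1024/793 D=3072/1991 G=2] → run C
t=10: vr[A=1024/655 B=512/263 D=3072/1991 G=2] → run D
t=11: vr[A=1024/655 B=512/263 D=4096/1991 G=2] → run A
t=12: vr[A=2048/655 B=512/263 D=4096/1991 G=2] → run B
t=13: vr[A=2048/655 B=1024/263 D=4096/1991 G=2] → run G
t=14: vr[A=2048/655 B=1024/263 D=4096/1991 G=3] → run D
t=15: vr[A=2048/655 B=1024/263 G=3] → run G
t=16: vr[A=2048/655 B=1024/263 G=4] → run A
t=17: vr[A=3072/655 B=1024/263 G=4] → run B
t=18: vr[A=3072/655 B=1536/263 G=4] → run G
t=19: vr[A=3072/655 B=1536/263 G=5] → run A
t=20: vr[A=4096/655 B=1536/263 G=5] → run G
t=21: vr[A=4096/655 B=1536/263 G=6] → run B
t=22: vr[A=4096/655 G=6] → run G
t=23: vr[A=4096/655] → run A
t=24: vr[A=1024/131] → run A
t=25: vr[A=6144/655] → run A
t=26: vr[A=7168/655] → run A
t=27: (idle)
t=28: (idle)

completion order = C, D, B, G, A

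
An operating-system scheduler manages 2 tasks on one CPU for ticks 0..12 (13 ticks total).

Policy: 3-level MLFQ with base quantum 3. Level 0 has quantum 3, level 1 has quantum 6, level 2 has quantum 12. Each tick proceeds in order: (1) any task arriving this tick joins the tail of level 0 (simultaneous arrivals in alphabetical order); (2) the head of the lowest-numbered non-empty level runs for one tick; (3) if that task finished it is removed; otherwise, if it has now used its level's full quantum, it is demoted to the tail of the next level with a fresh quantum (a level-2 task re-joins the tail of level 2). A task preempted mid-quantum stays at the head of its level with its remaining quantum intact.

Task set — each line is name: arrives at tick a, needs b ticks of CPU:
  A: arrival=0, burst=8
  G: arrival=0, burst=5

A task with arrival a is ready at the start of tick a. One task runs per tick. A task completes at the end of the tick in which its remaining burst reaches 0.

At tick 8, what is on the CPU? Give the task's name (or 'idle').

running at tick 8 = A

t=0: L0/L1/L2 = AG/-/- → run A
t=1: L0/L1/L2 = AG/-/- → run A
t=2: L0/L1/L2 = AG/-/- → run A
t=3: L0/L1/L2 = G/A/- → run G
t=4: L0/L1/L2 = G/A/- → run G
t=5: L0/L1/L2 = G/A/- → run G
t=6: L0/L1/L2 = -/AG/- → run A
t=7: L0/L1/L2 = -/AG/- → run A
t=8: L0/L1/L2 = -/AG/- → run A
t=9: L0/L1/L2 = -/AG/- → run A
t=10: L0/L1/L2 = -/AG/- → run A
t=11: L0/L1/L2 = -/G/- → run G
t=12: L0/L1/L2 = -/G/- → run G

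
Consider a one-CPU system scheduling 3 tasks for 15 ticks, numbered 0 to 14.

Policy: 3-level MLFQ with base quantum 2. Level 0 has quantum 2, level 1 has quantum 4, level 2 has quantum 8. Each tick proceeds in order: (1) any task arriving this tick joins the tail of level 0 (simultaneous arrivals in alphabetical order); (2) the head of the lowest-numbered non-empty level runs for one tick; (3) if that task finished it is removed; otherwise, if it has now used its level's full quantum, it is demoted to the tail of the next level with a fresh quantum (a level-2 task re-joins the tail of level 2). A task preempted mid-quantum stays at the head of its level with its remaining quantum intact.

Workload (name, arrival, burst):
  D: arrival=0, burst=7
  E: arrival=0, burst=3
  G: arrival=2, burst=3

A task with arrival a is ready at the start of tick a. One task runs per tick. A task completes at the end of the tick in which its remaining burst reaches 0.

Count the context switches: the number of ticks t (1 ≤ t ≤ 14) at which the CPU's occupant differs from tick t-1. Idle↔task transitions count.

context switches = 7

t=0: L0/L1/L2 = DE/-/- → run D
t=1: L0/L1/L2 = DE/-/- → run D
t=2: L0/L1/L2 = EG/D/- → run E
t=3: L0/L1/L2 = EG/D/- → run E
t=4: L0/L1/L2 = G/DE/- → run G
t=5: L0/L1/L2 = G/DE/- → run G
t=6: L0/L1/L2 = -/DEG/- → run D
t=7: L0/L1/L2 = -/DEG/- → run D
t=8: L0/L1/L2 = -/DEG/- → run D
t=9: L0/L1/L2 = -/DEG/- → run D
t=10: L0/L1/L2 = -/EG/D → run E
t=11: L0/L1/L2 = -/G/D → run G
t=12: L0/L1/L2 = -/-/D → run D
t=13: (idle)
t=14: (idle)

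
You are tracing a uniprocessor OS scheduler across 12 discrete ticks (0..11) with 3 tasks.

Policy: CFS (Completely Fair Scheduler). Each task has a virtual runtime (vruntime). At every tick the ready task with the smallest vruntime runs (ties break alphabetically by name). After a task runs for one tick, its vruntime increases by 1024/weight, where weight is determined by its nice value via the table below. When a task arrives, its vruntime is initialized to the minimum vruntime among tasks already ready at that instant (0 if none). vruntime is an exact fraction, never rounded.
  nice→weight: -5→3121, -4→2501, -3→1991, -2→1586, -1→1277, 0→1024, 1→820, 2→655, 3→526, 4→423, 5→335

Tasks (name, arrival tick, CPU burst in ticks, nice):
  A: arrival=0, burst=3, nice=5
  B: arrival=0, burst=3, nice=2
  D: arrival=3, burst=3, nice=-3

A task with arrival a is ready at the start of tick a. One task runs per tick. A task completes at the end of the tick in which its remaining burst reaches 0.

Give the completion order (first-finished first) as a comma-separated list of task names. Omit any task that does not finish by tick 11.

t=0: vr[A=0 B=0] → run A
t=1: vr[A=1024/335 B=0] → run B
t=2: vr[A=1024/335 B=1024/655] → run B
t=3: vr[A=1024/335 B=2048/655 D=1024/335] → run A
t=4: vr[A=2048/335 B=2048/655 D=1024/335] → run D
t=5: vr[A=2048/335 B=2048/655 D=2381824/666985] → run B
t=6: vr[A=2048/335 D=2381824/666985] → run D
t=7: vr[A=2048/335 D=2724864/666985] → run D
t=8: vr[A=2048/335] → run A
t=9: (idle)
t=10: (idle)
t=11: (idle)

completion order = B, D, A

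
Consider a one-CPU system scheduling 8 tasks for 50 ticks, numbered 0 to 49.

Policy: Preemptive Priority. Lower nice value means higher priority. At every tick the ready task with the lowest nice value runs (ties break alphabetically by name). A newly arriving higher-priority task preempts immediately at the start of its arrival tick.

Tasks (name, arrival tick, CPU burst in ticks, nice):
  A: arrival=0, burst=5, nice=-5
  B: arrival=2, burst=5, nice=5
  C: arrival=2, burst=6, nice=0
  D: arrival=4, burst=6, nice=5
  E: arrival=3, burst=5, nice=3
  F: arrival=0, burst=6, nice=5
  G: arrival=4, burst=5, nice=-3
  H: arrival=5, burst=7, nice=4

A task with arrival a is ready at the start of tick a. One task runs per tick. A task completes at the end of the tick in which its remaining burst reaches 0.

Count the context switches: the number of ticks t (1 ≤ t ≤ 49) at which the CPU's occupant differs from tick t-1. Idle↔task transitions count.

t=0: ready={A,F} → run A
t=1: ready={A,F} → run A
t=2: ready={A,B,C,F} → run A
t=3: ready={A,B,C,E,F} → run A
t=4: ready={A,B,C,D,E,F,G} → run A
t=5: ready={B,C,D,E,F,G,H} → run G
t=6: ready={B,C,D,E,F,G,H} → run G
t=7: ready={B,C,D,E,F,G,H} → run G
t=8: ready={B,C,D,E,F,G,H} → run G
t=9: ready={B,C,D,E,F,G,H} → run G
t=10: ready={B,C,D,E,F,H} → run C
t=11: ready={B,C,D,E,F,H} → run C
t=12: ready={B,C,D,E,F,H} → run C
t=13: ready={B,C,D,E,F,H} → run C
t=14: ready={B,C,D,E,F,H} → run C
t=15: ready={B,C,D,E,F,H} → run C
t=16: ready={B,D,E,F,H} → run E
t=17: ready={B,D,E,F,H} → run E
t=18: ready={B,D,E,F,H} → run E
t=19: ready={B,D,E,F,H} → run E
t=20: ready={B,D,E,F,H} → run E
t=21: ready={B,D,F,H} → run H
t=22: ready={B,D,F,H} → run H
t=23: ready={B,D,F,H} → run H
t=24: ready={B,D,F,H} → run H
t=25: ready={B,D,F,H} → run H
t=26: ready={B,D,F,H} → run H
t=27: ready={B,D,F,H} → run H
t=28: ready={B,D,F} → run B
t=29: ready={B,D,F} → run B
t=30: ready={B,D,F} → run B
t=31: ready={B,D,F} → run B
t=32: ready={B,D,F} → run B
t=33: ready={D,F} → run D
t=34: ready={D,F} → run D
t=35: ready={D,F} → run D
t=36: ready={D,F} → run D
t=37: ready={D,F} → run D
t=38: ready={D,F} → run D
t=39: ready={F} → run F
t=40: ready={F} → run F
t=41: ready={F} → run F
t=42: ready={F} → run F
t=43: ready={F} → run F
t=44: ready={F} → run F
t=45: (idle)
t=46: (idle)
t=47: (idle)
t=48: (idle)
t=49: (idle)

context switches = 8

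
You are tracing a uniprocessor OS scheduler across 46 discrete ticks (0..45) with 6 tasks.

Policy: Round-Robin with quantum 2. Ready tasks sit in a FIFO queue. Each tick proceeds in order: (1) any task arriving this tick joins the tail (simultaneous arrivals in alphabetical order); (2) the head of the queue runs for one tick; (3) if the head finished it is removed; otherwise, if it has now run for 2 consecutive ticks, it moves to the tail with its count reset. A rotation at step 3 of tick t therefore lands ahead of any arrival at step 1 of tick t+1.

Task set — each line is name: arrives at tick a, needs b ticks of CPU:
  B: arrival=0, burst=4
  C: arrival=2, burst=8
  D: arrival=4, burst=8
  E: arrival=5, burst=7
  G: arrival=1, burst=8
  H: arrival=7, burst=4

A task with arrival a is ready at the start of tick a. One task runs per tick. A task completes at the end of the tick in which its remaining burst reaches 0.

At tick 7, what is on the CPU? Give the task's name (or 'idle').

running at tick 7 = C

t=0: queue=[B] q_used=0 → run B
t=1: queue=[B,G] q_used=1 → run B
t=2: queue=[G,B,C] q_used=0 → run G
t=3: queue=[G,B,C] q_used=1 → run G
t=4: queue=[B,C,G,D] q_used=0 → run B
t=5: queue=[B,C,G,D,E] q_used=1 → run B
t=6: queue=[C,G,D,E] q_used=0 → run C
t=7: queue=[C,G,D,E,H] q_used=1 → run C
t=8: queue=[G,D,E,H,C] q_used=0 → run G
t=9: queue=[G,D,E,H,C] q_used=1 → run G
t=10: queue=[D,E,H,C,G] q_used=0 → run D
t=11: queue=[D,E,H,C,G] q_used=1 → run D
t=12: queue=[E,H,C,G,D] q_used=0 → run E
t=13: queue=[E,H,C,G,D] q_used=1 → run E
t=14: queue=[H,C,G,D,E] q_used=0 → run H
t=15: queue=[H,C,G,D,E] q_used=1 → run H
t=16: queue=[C,G,D,E,H] q_used=0 → run C
t=17: queue=[C,G,D,E,H] q_used=1 → run C
t=18: queue=[G,D,E,H,C] q_used=0 → run G
t=19: queue=[G,D,E,H,C] q_used=1 → run G
t=20: queue=[D,E,H,C,G] q_used=0 → run D
t=21: queue=[D,E,H,C,G] q_used=1 → run D
t=22: queue=[E,H,C,G,D] q_used=0 → run E
t=23: queue=[E,H,C,G,D] q_used=1 → run E
t=24: queue=[H,C,G,D,E] q_used=0 → run H
t=25: queue=[H,C,G,D,E] q_used=1 → run H
t=26: queue=[C,G,D,E] q_used=0 → run C
t=27: queue=[C,G,D,E] q_used=1 → run C
t=28: queue=[G,D,E,C] q_used=0 → run G
t=29: queue=[G,D,E,C] q_used=1 → run G
t=30: queue=[D,E,C] q_used=0 → run D
t=31: queue=[D,E,C] q_used=1 → run D
t=32: queue=[E,C,D] q_used=0 → run E
t=33: queue=[E,C,D] q_used=1 → run E
t=34: queue=[C,D,E] q_used=0 → run C
t=35: queue=[C,D,E] q_used=1 → run C
t=36: queue=[D,E] q_used=0 → run D
t=37: queue=[D,E] q_used=1 → run D
t=38: queue=[E] q_used=0 → run E
t=39: (idle)
t=40: (idle)
t=41: (idle)
t=42: (idle)
t=43: (idle)
t=44: (idle)
t=45: (idle)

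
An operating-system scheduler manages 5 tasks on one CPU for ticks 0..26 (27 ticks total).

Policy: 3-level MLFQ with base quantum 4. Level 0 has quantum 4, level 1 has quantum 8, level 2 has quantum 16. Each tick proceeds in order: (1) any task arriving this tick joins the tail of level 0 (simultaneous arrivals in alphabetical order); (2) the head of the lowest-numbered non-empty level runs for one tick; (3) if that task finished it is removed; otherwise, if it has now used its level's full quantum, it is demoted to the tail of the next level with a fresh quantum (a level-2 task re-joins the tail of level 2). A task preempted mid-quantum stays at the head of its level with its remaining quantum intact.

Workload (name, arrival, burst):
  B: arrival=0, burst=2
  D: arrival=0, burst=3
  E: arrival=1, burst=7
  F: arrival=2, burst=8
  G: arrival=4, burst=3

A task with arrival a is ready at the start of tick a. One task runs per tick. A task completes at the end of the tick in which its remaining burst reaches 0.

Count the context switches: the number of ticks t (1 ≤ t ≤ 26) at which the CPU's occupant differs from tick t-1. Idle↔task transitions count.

t=0: L0/L1/L2 = BD/-/- → run B
t=1: L0/L1/L2 = BDE/-/- → run B
t=2: L0/L1/L2 = DEF/-/- → run D
t=3: L0/L1/L2 = DEF/-/- → run D
t=4: L0/L1/L2 = DEFG/-/- → run D
t=5: L0/L1/L2 = EFG/-/- → run E
t=6: L0/L1/L2 = EFG/-/- → run E
t=7: L0/L1/L2 = EFG/-/- → run E
t=8: L0/L1/L2 = EFG/-/- → run E
t=9: L0/L1/L2 = FG/E/- → run F
t=10: L0/L1/L2 = FG/E/- → run F
t=11: L0/L1/L2 = FG/E/- → run F
t=12: L0/L1/L2 = FG/E/- → run F
t=13: L0/L1/L2 = G/EF/- → run G
t=14: L0/L1/L2 = G/EF/- → run G
t=15: L0/L1/L2 = G/EF/- → run G
t=16: L0/L1/L2 = -/EF/- → run E
t=17: L0/L1/L2 = -/EF/- → run E
t=18: L0/L1/L2 = -/EF/- → run E
t=19: L0/L1/L2 = -/F/- → run F
t=20: L0/L1/L2 = -/F/- → run F
t=21: L0/L1/L2 = -/F/- → run F
t=22: L0/L1/L2 = -/F/- → run F
t=23: (idle)
t=24: (idle)
t=25: (idle)
t=26: (idle)

context switches = 7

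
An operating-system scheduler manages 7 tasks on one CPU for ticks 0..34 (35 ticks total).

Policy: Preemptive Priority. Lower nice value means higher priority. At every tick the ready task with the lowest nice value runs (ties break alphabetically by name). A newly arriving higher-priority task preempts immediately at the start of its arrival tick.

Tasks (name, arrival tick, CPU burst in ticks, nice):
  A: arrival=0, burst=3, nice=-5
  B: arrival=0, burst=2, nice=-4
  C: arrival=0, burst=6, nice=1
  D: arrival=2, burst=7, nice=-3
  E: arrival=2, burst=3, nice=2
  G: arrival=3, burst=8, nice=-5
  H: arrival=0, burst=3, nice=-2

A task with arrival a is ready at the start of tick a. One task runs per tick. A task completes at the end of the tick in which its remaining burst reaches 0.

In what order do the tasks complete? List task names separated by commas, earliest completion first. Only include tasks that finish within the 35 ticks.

completion order = A, G, B, D, H, C, E

t=0: ready={A,B,C,H} → run A
t=1: ready={A,B,C,H} → run A
t=2: ready={A,B,C,D,E,H} → run A
t=3: ready={B,C,D,E,G,H} → run G
t=4: ready={B,C,D,E,G,H} → run G
t=5: ready={B,C,D,E,G,H} → run G
t=6: ready={B,C,D,E,G,H} → run G
t=7: ready={B,C,D,E,G,H} → run G
t=8: ready={B,C,D,E,G,H} → run G
t=9: ready={B,C,D,E,G,H} → run G
t=10: ready={B,C,D,E,G,H} → run G
t=11: ready={B,C,D,E,H} → run B
t=12: ready={B,C,D,E,H} → run B
t=13: ready={C,D,E,H} → run D
t=14: ready={C,D,E,H} → run D
t=15: ready={C,D,E,H} → run D
t=16: ready={C,D,E,H} → run D
t=17: ready={C,D,E,H} → run D
t=18: ready={C,D,E,H} → run D
t=19: ready={C,D,E,H} → run D
t=20: ready={C,E,H} → run H
t=21: ready={C,E,H} → run H
t=22: ready={C,E,H} → run H
t=23: ready={C,E} → run C
t=24: ready={C,E} → run C
t=25: ready={C,E} → run C
t=26: ready={C,E} → run C
t=27: ready={C,E} → run C
t=28: ready={C,E} → run C
t=29: ready={E} → run E
t=30: ready={E} → run E
t=31: ready={E} → run E
t=32: (idle)
t=33: (idle)
t=34: (idle)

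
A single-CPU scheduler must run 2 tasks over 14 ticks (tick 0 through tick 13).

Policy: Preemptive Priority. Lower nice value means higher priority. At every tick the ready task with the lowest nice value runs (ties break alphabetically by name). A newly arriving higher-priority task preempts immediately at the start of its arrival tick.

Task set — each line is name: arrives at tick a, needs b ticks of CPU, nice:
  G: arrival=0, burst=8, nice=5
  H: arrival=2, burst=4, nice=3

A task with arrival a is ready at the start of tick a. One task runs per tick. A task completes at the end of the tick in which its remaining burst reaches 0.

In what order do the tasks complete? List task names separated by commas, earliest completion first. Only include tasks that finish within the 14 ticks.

completion order = H, G

t=0: ready={G} → run G
t=1: ready={G} → run G
t=2: ready={G,H} → run H
t=3: ready={G,H} → run H
t=4: ready={G,H} → run H
t=5: ready={G,H} → run H
t=6: ready={G} → run G
t=7: ready={G} → run G
t=8: ready={G} → run G
t=9: ready={G} → run G
t=10: ready={G} → run G
t=11: ready={G} → run G
t=12: (idle)
t=13: (idle)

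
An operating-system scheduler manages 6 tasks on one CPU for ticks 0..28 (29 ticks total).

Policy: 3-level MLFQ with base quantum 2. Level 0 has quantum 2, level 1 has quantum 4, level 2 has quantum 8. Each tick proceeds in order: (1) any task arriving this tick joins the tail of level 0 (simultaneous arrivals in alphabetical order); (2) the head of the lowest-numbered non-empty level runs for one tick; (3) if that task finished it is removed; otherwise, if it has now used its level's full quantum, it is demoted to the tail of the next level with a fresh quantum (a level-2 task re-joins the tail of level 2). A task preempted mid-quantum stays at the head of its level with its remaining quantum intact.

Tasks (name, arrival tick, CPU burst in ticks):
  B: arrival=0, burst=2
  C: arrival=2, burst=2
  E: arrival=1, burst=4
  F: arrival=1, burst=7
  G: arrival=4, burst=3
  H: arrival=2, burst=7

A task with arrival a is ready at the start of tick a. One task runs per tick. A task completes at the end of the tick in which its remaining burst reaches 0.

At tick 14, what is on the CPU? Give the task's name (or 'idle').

running at tick 14 = F

t=0: L0/L1/L2 = B/-/- → run B
t=1: L0/L1/L2 = BEF/-/- → run B
t=2: L0/L1/L2 = EFCH/-/- → run E
t=3: L0/L1/L2 = EFCH/-/- → run E
t=4: L0/L1/L2 = FCHG/E/- → run F
t=5: L0/L1/L2 = FCHG/E/- → run F
t=6: L0/L1/L2 = CHG/EF/- → run C
t=7: L0/L1/L2 = CHG/EF/- → run C
t=8: L0/L1/L2 = HG/EF/- → run H
t=9: L0/L1/L2 = HG/EF/- → run H
t=10: L0/L1/L2 = G/EFH/- → run G
t=11: L0/L1/L2 = G/EFH/- → run G
t=12: L0/L1/L2 = -/EFHG/- → run E
t=13: L0/L1/L2 = -/EFHG/- → run E
t=14: L0/L1/L2 = -/FHG/- → run F
t=15: L0/L1/L2 = -/FHG/- → run F
t=16: L0/L1/L2 = -/FHG/- → run F
t=17: L0/L1/L2 = -/FHG/- → run F
t=18: L0/L1/L2 = -/HG/F → run H
t=19: L0/L1/L2 = -/HG/F → run H
t=20: L0/L1/L2 = -/HG/F → run H
t=21: L0/L1/L2 = -/HG/F → run H
t=22: L0/L1/L2 = -/G/FH → run G
t=23: L0/L1/L2 = -/-/FH → run F
t=24: L0/L1/L2 = -/-/H → run H
t=25: (idle)
t=26: (idle)
t=27: (idle)
t=28: (idle)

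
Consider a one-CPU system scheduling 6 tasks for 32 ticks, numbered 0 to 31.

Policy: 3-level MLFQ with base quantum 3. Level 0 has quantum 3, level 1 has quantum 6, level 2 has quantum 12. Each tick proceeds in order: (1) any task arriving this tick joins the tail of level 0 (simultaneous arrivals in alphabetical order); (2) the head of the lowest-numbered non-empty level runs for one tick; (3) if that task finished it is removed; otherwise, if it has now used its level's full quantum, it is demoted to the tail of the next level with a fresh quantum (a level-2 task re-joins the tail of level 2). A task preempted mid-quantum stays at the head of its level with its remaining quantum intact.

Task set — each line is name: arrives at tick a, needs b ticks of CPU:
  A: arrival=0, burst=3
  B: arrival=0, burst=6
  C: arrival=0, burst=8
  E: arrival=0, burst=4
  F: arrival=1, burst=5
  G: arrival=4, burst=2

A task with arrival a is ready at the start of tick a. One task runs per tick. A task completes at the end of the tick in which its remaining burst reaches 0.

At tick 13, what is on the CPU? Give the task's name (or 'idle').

t=0: L0/L1/L2 = ABCE/-/- → run A
t=1: L0/L1/L2 = ABCEF/-/- → run A
t=2: L0/L1/L2 = ABCEF/-/- → run A
t=3: L0/L1/L2 = BCEF/-/- → run B
t=4: L0/L1/L2 = BCEFG/-/- → run B
t=5: L0/L1/L2 = BCEFG/-/- → run B
t=6: L0/L1/L2 = CEFG/B/- → run C
t=7: L0/L1/L2 = CEFG/B/- → run C
t=8: L0/L1/L2 = CEFG/B/- → run C
t=9: L0/L1/L2 = EFG/BC/- → run E
t=10: L0/L1/L2 = EFG/BC/- → run E
t=11: L0/L1/L2 = EFG/BC/- → run E
t=12: L0/L1/L2 = FG/BCE/- → run F
t=13: L0/L1/L2 = FG/BCE/- → run F
t=14: L0/L1/L2 = FG/BCE/- → run F
t=15: L0/L1/L2 = G/BCEF/- → run G
t=16: L0/L1/L2 = G/BCEF/- → run G
t=17: L0/L1/L2 = -/BCEF/- → run B
t=18: L0/L1/L2 = -/BCEF/- → run B
t=19: L0/L1/L2 = -/BCEF/- → run B
t=20: L0/L1/L2 = -/CEF/- → run C
t=21: L0/L1/L2 = -/CEF/- → run C
t=22: L0/L1/L2 = -/CEF/- → run C
t=23: L0/L1/L2 = -/CEF/- → run C
t=24: L0/L1/L2 = -/CEF/- → run C
t=25: L0/L1/L2 = -/EF/- → run E
t=26: L0/L1/L2 = -/F/- → run F
t=27: L0/L1/L2 = -/F/- → run F
t=28: (idle)
t=29: (idle)
t=30: (idle)
t=31: (idle)

running at tick 13 = F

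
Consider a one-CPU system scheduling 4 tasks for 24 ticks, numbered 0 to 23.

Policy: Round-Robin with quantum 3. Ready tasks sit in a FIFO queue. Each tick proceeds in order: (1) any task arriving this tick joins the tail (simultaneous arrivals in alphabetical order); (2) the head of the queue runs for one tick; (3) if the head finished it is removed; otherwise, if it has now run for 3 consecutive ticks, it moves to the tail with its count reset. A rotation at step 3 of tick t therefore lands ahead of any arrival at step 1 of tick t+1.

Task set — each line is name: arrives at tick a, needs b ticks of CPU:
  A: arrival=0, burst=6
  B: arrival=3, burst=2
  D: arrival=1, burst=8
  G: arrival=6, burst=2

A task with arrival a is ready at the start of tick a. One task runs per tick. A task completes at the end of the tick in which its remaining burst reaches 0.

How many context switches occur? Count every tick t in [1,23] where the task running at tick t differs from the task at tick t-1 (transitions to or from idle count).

t=0: queue=[A] q_used=0 → run A
t=1: queue=[A,D] q_used=1 → run A
t=2: queue=[A,D] q_used=2 → run A
t=3: queue=[D,A,B] q_used=0 → run D
t=4: queue=[D,A,B] q_used=1 → run D
t=5: queue=[D,A,B] q_used=2 → run D
t=6: queue=[A,B,D,G] q_used=0 → run A
t=7: queue=[A,B,D,G] q_used=1 → run A
t=8: queue=[A,B,D,G] q_used=2 → run A
t=9: queue=[B,D,G] q_used=0 → run B
t=10: queue=[B,D,G] q_used=1 → run B
t=11: queue=[D,G] q_used=0 → run D
t=12: queue=[D,G] q_used=1 → run D
t=13: queue=[D,G] q_used=2 → run D
t=14: queue=[G,D] q_used=0 → run G
t=15: queue=[G,D] q_used=1 → run G
t=16: queue=[D] q_used=0 → run D
t=17: queue=[D] q_used=1 → run D
t=18: (idle)
t=19: (idle)
t=20: (idle)
t=21: (idle)
t=22: (idle)
t=23: (idle)

context switches = 7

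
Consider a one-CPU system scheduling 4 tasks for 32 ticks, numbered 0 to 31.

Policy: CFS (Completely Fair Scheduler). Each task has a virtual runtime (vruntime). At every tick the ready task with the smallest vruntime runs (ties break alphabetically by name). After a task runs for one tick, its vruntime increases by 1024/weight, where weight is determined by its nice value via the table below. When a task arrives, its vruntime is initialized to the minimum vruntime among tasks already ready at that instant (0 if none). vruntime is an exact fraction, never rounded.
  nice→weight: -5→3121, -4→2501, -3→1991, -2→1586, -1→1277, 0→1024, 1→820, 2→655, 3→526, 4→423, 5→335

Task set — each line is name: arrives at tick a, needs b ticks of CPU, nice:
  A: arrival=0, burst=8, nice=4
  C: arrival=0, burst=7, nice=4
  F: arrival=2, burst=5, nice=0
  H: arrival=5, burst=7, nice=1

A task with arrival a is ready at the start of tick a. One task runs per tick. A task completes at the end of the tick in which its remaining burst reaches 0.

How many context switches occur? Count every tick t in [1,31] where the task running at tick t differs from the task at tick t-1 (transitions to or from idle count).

context switches = 25

t=0: vr[A=0 C=0] → run A
t=1: vr[A=1024/423 C=0] → run C
t=2: vr[A=1024/423 C=1024/423 F=1024/423] → run A
t=3: vr[A=2048/423 C=1024/423 F=1024/423] → run C
t=4: vr[A=2048/423 C=2048/423 F=1024/423] → run F
t=5: vr[A=2048/423 C=2048/423 F=1447/423 H=1447/423] → run F
t=6: vr[A=2048/423 C=2048/423 F=1870/423 H=1447/423] → run H
t=7: vr[A=2048/423 C=2048/423 F=1870/423 H=404923/86715] → run F
t=8: vr[A=2048/423 C=2048/423 F=2293/423 H=404923/86715] → run H
t=9: vr[A=2048/423 C=2048/423 F=2293/423 H=513211/86715] → run A
t=10: vr[A=1024/141 C=2048/423 F=2293/423 H=513211/86715] → run C
t=11: vr[A=1024/141 C=1024/141 F=2293/423 H=513211/86715] → run F
t=12: vr[A=1024/141 C=1024/141 F=2716/423 H=513211/86715] → run H
t=13: vr[A=1024/141 C=1024/141 F=2716/423 H=621499/86715] → run F
t=14: vr[A=1024/141 C=1024/141 H=621499/86715] → run H
t=15: vr[A=1024/141 C=1024/141 H=729787/86715] → run A
t=16: vr[A=4096/423 C=1024/141 H=729787/86715] → run C
t=17: vr[A=4096/423 C=4096/423 H=729787/86715] → run H
t=18: vr[A=4096/423 C=4096/423 H=167615/17343] → run H
t=19: vr[A=4096/423 C=4096/423 H=946363/86715] → run A
t=20: vr[A=5120/423 C=4096/423 H=946363/86715] → run C
t=21: vr[A=5120/423 C=5120/423 H=946363/86715] → run H
t=22: vr[A=5120/423 C=5120/423] → run A
t=23: vr[A=2048/141 C=5120/423] → run C
t=24: vr[A=2048/141 C=2048/141] → run A
t=25: vr[A=7168/423 C=2048/141] → run C
t=26: vr[A=7168/423] → run A
t=27: (idle)
t=28: (idle)
t=29: (idle)
t=30: (idle)
t=31: (idle)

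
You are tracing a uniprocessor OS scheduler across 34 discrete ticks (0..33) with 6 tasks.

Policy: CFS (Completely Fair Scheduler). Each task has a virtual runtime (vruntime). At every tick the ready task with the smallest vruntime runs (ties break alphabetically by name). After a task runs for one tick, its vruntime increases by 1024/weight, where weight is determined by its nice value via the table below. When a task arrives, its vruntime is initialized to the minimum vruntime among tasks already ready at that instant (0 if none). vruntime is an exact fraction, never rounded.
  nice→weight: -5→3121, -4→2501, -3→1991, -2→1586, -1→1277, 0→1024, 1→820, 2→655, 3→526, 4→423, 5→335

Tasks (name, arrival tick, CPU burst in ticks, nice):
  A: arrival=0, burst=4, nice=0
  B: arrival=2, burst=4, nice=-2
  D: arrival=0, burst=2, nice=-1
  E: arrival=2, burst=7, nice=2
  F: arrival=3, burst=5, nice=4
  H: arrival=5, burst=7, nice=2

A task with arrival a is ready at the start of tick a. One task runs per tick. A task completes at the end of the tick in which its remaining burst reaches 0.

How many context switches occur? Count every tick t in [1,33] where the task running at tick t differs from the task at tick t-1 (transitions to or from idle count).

t=0: vr[A=0 D=0] → run A
t=1: vr[A=1 D=0] → run D
t=2: vr[A=1 B=1024/1277 D=1024/1277 E=1024/1277] → run B
t=3: vr[A=1 B=1465856/1012661 D=1024/1277 E=1024/1277 F=1024/1277] → run D
t=4: vr[A=1 B=1465856/1012661 E=1024/1277 F=1024/1277] → run E
t=5: vr[A=1 B=1465856/1012661 E=1978368/836435 F=1024/1277 H=1024/1277] → run F
t=6: vr[A=1 B=1465856/1012661 E=1978368/836435 F=1740800/540171 H=1024/1277] → run H
t=7: vr[A=1 B=1465856/1012661 E=1978368/836435 F=1740800/540171 H=1978368/836435] → run A
t=8: vr[A=2 B=1465856/1012661 E=1978368/836435 F=1740800/540171 H=1978368/836435] → run B
t=9: vr[A=2 B=2119680/1012661 E=1978368/836435 F=1740800/540171 H=1978368/836435] → run A
t=10: vr[A=3 B=2119680/1012661 E=1978368/836435 F=1740800/540171 H=1978368/836435] → run B
t=11: vr[A=3 B=2773504/1012661 E=1978368/836435 F=1740800/540171 H=1978368/836435] → run E
t=12: vr[A=3 B=2773504/1012661 E=3286016/836435 F=1740800/540171 H=1978368/836435] → run H
t=13: vr[A=3 B=2773504/1012661 E=3286016/836435 F=1740800/540171 H=3286016/836435] → run B
t=14: vr[A=3 E=3286016/836435 F=1740800/540171 H=3286016/836435] → run A
t=15: vr[E=3286016/836435 F=1740800/540171 H=3286016/836435] → run F
t=16: vr[E=3286016/836435 F=3048448/540171 H=3286016/836435] → run E
t=17: vr[E=4593664/836435 F=3048448/540171 H=3286016/836435] → run H
t=18: vr[E=4593664/836435 F=3048448/540171 H=4593664/836435] → run E
t=19: vr[E=5901312/836435 F=3048448/540171 H=4593664/836435] → run H
t=20: vr[E=5901312/836435 F=3048448/540171 H=5901312/836435] → run F
t=21: vr[E=5901312/836435 F=1452032/180057 H=5901312/836435] → run E
t=22: vr[E=1441792/167287 F=1452032/180057 H=5901312/836435] → run H
t=23: vr[E=1441792/167287 F=1452032/180057 H=1441792/167287] → run F
t=24: vr[E=1441792/167287 F=5663744/540171 H=1441792/167287] → run E
t=25: vr[E=8516608/836435 F=5663744/540171 H=1441792/167287] → run H
t=26: vr[E=8516608/836435 F=5663744/540171 H=8516608/836435] → run E
t=27: vr[F=5663744/540171 H=8516608/836435] → run H
t=28: vr[F=5663744/540171] → run F
t=29: (idle)
t=30: (idle)
t=31: (idle)
t=32: (idle)
t=33: (idle)

context switches = 29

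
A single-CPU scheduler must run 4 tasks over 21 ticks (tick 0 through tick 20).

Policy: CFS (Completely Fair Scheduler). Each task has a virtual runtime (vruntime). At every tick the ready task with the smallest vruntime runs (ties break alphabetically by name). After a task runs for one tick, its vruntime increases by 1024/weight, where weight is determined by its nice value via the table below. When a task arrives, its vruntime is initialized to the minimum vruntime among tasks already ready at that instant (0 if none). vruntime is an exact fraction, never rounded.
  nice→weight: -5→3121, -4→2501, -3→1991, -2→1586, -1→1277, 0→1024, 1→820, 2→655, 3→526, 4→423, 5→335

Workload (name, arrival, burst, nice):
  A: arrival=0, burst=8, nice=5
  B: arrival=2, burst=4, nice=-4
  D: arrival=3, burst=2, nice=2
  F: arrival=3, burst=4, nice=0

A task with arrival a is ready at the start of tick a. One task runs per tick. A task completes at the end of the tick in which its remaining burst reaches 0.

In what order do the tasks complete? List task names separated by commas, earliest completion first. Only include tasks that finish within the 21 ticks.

t=0: vr[A=0] → run A
t=1: vr[A=1024/335] → run A
t=2: vr[A=2048/335 B=2048/335] → run A
t=3: vr[A=3072/335 B=2048/335 D=2048/335 F=2048/335] → run B
t=4: vr[A=3072/335 B=5465088/837835 D=2048/335 F=2048/335] → run D
t=5: vr[A=3072/335 B=5465088/837835 D=336896/43885 F=2048/335] → run F
t=6: vr[A=3072/335 B=5465088/837835 D=336896/43885 F=2383/335] → run B
t=7: vr[A=3072/335 B=5808128/837835 D=336896/43885 F=2383/335] → run B
t=8: vr[A=3072/335 B=6151168/837835 D=336896/43885 F=2383/335] → run F
t=9: vr[A=3072/335 B=6151168/837835 D=336896/43885 F=2718/335] → run B
t=10: vr[A=3072/335 D=336896/43885 F=2718/335] → run D
t=11: vr[A=3072/335 F=2718/335] → run F
t=12: vr[A=3072/335 F=3053/335] → run F
t=13: vr[A=3072/335] → run A
t=14: vr[A=4096/335] → run A
t=15: vr[A=1024/67] → run A
t=16: vr[A=6144/335] → run A
t=17: vr[A=7168/335] → run A
t=18: (idle)
t=19: (idle)
t=20: (idle)

completion order = B, D, F, A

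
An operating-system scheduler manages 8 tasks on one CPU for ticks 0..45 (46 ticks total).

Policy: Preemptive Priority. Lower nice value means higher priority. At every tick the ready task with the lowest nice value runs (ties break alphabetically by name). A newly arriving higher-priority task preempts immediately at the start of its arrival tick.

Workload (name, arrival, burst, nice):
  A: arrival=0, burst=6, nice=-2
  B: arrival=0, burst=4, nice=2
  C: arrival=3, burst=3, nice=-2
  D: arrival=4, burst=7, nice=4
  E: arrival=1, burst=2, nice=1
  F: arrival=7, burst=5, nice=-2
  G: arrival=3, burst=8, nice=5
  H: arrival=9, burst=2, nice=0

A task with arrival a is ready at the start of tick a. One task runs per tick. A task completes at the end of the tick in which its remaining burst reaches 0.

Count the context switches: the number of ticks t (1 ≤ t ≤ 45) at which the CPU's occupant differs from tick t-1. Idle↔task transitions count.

context switches = 8

t=0: ready={A,B} → run A
t=1: ready={A,B,E} → run A
t=2: ready={A,B,E} → run A
t=3: ready={A,B,C,E,G} → run A
t=4: ready={A,B,C,D,E,G} → run A
t=5: ready={A,B,C,D,E,G} → run A
t=6: ready={B,C,D,E,G} → run C
t=7: ready={B,C,D,E,F,G} → run C
t=8: ready={B,C,D,E,F,G} → run C
t=9: ready={B,D,E,F,G,H} → run F
t=10: ready={B,D,E,F,G,H} → run F
t=11: ready={B,D,E,F,G,H} → run F
t=12: ready={B,D,E,F,G,H} → run F
t=13: ready={B,D,E,F,G,H} → run F
t=14: ready={B,D,E,G,H} → run H
t=15: ready={B,D,E,G,H} → run H
t=16: ready={B,D,E,G} → run E
t=17: ready={B,D,E,G} → run E
t=18: ready={B,D,G} → run B
t=19: ready={B,D,G} → run B
t=20: ready={B,D,G} → run B
t=21: ready={B,D,G} → run B
t=22: ready={D,G} → run D
t=23: ready={D,G} → run D
t=24: ready={D,G} → run D
t=25: ready={D,G} → run D
t=26: ready={D,G} → run D
t=27: ready={D,G} → run D
t=28: ready={D,G} → run D
t=29: ready={G} → run G
t=30: ready={G} → run G
t=31: ready={G} → run G
t=32: ready={G} → run G
t=33: ready={G} → run G
t=34: ready={G} → run G
t=35: ready={G} → run G
t=36: ready={G} → run G
t=37: (idle)
t=38: (idle)
t=39: (idle)
t=40: (idle)
t=41: (idle)
t=42: (idle)
t=43: (idle)
t=44: (idle)
t=45: (idle)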